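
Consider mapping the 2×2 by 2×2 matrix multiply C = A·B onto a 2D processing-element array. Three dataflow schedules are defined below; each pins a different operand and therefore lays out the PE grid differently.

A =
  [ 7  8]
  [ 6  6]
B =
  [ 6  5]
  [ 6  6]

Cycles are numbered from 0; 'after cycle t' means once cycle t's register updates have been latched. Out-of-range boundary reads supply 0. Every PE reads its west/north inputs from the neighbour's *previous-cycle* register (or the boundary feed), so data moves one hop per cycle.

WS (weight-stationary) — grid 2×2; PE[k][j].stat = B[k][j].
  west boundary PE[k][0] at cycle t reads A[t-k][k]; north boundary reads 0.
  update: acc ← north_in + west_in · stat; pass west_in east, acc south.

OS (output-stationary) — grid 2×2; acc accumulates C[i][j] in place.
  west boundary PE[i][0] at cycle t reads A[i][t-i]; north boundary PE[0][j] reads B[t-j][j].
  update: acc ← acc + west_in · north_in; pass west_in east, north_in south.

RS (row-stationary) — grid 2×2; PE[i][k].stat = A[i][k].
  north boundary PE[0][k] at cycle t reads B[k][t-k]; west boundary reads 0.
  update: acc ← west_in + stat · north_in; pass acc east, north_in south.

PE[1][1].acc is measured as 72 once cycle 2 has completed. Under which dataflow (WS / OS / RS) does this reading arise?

WS (2×2 grid), PE[1][1]:
  @0  [1,1]  acc 0  |  →0  ↓0
  @1  [1,1]  acc 0  |  →0  ↓0
  @2  [1,1]  acc 83  |  →8  ↓83
OS (2×2 grid), PE[1][1]:
  @0  [1,1]  acc 0  |  →0  ↓0
  @1  [1,1]  acc 0  |  →0  ↓0
  @2  [1,1]  acc 30  |  →6  ↓5
RS (2×2 grid), PE[1][1]:
  @0  [1,1]  acc 0  |  →0  ↓0
  @1  [1,1]  acc 0  |  →0  ↓0
  @2  [1,1]  acc 72  |  →72  ↓6

dataflow = RS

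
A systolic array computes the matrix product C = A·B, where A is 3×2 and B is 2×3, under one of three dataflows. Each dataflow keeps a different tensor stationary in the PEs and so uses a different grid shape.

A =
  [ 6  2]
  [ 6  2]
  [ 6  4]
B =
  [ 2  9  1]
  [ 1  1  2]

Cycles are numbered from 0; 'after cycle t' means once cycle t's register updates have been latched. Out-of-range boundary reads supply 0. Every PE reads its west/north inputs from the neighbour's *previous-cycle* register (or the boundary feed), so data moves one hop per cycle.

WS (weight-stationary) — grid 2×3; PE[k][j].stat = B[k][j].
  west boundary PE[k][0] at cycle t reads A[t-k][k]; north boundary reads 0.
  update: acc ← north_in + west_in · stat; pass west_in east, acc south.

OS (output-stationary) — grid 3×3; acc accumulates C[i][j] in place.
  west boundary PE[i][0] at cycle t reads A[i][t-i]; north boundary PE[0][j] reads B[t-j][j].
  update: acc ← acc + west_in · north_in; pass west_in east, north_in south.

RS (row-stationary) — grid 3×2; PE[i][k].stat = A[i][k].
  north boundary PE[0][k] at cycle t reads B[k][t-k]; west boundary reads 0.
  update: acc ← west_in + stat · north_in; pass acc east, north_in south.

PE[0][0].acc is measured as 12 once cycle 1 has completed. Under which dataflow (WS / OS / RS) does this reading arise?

dataflow = WS

Under WS (2×3), PE[0][0]:
  after 0 — PE[0][0] acc=12, pass-E 6, pass-S 12
  after 1 — PE[0][0] acc=12, pass-E 6, pass-S 12
Under OS (3×3), PE[0][0]:
  after 0 — PE[0][0] acc=12, pass-E 6, pass-S 2
  after 1 — PE[0][0] acc=14, pass-E 2, pass-S 1
Under RS (3×2), PE[0][0]:
  after 0 — PE[0][0] acc=12, pass-E 12, pass-S 2
  after 1 — PE[0][0] acc=54, pass-E 54, pass-S 9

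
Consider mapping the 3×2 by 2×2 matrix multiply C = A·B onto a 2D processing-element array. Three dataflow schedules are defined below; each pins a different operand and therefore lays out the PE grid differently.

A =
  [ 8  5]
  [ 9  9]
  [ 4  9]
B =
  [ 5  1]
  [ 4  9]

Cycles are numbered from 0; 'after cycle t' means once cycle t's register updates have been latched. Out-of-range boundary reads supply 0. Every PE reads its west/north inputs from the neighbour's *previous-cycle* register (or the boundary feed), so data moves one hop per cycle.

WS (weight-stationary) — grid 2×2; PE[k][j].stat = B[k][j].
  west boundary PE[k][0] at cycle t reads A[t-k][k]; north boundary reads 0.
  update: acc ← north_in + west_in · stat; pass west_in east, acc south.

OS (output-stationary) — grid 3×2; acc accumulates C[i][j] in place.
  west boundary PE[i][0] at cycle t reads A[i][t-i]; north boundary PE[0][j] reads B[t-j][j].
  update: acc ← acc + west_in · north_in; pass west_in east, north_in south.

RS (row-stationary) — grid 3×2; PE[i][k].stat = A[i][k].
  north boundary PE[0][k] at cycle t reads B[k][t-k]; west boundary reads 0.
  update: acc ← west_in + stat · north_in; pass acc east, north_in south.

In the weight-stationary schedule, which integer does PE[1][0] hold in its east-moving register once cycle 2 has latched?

WS (2×2). Following PE[1][0] plus its west/north inputs:
  step 0 · PE0,0: acc=40; fwd→8 fwd↓40
  step 0 · PE1,0: acc=0; fwd→0 fwd↓0
  step 1 · PE0,0: acc=45; fwd→9 fwd↓45
  step 1 · PE1,0: acc=60; fwd→5 fwd↓60
  step 2 · PE0,0: acc=20; fwd→4 fwd↓20
  step 2 · PE1,0: acc=81; fwd→9 fwd↓81

register = 9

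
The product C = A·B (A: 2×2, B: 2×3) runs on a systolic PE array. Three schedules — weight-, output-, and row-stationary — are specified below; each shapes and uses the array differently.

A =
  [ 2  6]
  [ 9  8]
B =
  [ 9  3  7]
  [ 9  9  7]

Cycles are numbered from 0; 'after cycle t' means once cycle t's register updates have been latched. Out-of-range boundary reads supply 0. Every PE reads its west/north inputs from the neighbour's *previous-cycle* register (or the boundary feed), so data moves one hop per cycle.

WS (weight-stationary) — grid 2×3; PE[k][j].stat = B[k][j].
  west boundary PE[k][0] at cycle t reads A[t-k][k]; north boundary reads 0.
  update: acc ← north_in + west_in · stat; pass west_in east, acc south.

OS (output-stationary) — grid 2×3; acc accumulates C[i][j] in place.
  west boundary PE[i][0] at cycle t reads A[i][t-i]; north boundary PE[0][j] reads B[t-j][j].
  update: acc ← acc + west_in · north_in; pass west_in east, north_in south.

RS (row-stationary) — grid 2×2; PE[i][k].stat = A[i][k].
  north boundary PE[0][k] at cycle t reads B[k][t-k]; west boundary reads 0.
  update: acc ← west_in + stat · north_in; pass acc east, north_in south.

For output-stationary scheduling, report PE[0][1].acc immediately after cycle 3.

PE[0][1].acc = 60

OS (2×3). Following PE[0][1] plus its west/north inputs:
  after 0 — PE[0][0] acc=18, pass-E 2, pass-S 9
  after 0 — PE[0][1] acc=0, pass-E 0, pass-S 0
  after 1 — PE[0][0] acc=72, pass-E 6, pass-S 9
  after 1 — PE[0][1] acc=6, pass-E 2, pass-S 3
  after 2 — PE[0][0] acc=72, pass-E 0, pass-S 0
  after 2 — PE[0][1] acc=60, pass-E 6, pass-S 9
  after 3 — PE[0][0] acc=72, pass-E 0, pass-S 0
  after 3 — PE[0][1] acc=60, pass-E 0, pass-S 0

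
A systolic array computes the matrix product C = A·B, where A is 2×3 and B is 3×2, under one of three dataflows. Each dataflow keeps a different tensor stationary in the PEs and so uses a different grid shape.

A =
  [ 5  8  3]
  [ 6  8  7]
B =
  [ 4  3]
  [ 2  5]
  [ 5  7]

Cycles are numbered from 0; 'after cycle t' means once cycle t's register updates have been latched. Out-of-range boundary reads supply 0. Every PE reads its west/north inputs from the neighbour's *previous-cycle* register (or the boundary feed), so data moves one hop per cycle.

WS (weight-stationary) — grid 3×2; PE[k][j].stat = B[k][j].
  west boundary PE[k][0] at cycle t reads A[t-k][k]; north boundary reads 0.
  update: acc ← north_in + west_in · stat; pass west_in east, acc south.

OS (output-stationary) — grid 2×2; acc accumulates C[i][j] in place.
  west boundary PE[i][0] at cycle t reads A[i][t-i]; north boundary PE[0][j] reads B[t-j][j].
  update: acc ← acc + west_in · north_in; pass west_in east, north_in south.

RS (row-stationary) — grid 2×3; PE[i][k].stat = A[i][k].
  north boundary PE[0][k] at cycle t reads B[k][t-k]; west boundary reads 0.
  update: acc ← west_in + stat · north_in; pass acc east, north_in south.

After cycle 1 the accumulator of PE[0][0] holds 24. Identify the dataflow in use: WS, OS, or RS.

dataflow = WS

Under WS (3×2), PE[0][0]:
  0: (0,0).acc=20  regs=<5,20>
  1: (0,0).acc=24  regs=<6,24>
Under OS (2×2), PE[0][0]:
  0: (0,0).acc=20  regs=<5,4>
  1: (0,0).acc=36  regs=<8,2>
Under RS (2×3), PE[0][0]:
  0: (0,0).acc=20  regs=<20,4>
  1: (0,0).acc=15  regs=<15,3>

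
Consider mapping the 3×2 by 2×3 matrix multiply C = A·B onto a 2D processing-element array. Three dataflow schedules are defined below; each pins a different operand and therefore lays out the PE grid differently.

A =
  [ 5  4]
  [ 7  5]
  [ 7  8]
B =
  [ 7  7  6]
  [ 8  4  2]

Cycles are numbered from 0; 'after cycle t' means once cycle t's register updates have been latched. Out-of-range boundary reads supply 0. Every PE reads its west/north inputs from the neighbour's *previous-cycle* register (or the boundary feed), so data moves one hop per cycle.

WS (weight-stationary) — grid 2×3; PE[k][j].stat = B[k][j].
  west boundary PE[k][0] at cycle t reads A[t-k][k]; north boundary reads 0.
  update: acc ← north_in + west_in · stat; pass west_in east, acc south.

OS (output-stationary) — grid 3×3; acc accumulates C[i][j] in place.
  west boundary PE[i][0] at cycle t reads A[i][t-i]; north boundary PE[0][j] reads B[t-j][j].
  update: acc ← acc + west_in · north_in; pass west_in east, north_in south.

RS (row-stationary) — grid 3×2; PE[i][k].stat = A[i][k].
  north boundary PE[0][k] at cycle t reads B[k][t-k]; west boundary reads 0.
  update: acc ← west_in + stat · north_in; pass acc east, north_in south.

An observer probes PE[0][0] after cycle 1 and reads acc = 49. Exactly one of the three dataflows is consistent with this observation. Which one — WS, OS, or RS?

dataflow = WS

Under WS (2×3), PE[0][0]:
  c0 r0c0: 35 / 5 / 35
  c1 r0c0: 49 / 7 / 49
Under OS (3×3), PE[0][0]:
  c0 r0c0: 35 / 5 / 7
  c1 r0c0: 67 / 4 / 8
Under RS (3×2), PE[0][0]:
  c0 r0c0: 35 / 35 / 7
  c1 r0c0: 35 / 35 / 7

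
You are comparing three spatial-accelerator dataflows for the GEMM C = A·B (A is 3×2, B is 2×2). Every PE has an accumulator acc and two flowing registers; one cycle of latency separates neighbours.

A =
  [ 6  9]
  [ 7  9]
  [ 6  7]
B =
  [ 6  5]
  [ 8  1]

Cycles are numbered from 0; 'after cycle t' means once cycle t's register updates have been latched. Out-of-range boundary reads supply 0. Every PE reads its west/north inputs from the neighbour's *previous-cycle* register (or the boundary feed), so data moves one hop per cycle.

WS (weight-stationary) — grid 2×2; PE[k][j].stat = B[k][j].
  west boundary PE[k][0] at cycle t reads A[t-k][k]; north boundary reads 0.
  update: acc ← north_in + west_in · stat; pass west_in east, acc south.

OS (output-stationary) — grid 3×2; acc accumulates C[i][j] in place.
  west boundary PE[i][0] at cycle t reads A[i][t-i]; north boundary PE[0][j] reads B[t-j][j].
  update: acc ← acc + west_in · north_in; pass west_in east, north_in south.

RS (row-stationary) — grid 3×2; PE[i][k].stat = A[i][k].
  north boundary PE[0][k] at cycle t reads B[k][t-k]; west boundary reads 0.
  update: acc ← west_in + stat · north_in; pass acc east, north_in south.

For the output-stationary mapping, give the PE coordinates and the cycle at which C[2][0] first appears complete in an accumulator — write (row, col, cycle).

(row, col, cycle) = (2, 0, 3)

OS: C[2][0] accumulates in PE[2][0]:
  step 0 · PE2,0: acc=0; fwd→0 fwd↓0
  step 1 · PE2,0: acc=0; fwd→0 fwd↓0
  step 2 · PE2,0: acc=36; fwd→6 fwd↓6
  step 3 · PE2,0: acc=92; fwd→7 fwd↓8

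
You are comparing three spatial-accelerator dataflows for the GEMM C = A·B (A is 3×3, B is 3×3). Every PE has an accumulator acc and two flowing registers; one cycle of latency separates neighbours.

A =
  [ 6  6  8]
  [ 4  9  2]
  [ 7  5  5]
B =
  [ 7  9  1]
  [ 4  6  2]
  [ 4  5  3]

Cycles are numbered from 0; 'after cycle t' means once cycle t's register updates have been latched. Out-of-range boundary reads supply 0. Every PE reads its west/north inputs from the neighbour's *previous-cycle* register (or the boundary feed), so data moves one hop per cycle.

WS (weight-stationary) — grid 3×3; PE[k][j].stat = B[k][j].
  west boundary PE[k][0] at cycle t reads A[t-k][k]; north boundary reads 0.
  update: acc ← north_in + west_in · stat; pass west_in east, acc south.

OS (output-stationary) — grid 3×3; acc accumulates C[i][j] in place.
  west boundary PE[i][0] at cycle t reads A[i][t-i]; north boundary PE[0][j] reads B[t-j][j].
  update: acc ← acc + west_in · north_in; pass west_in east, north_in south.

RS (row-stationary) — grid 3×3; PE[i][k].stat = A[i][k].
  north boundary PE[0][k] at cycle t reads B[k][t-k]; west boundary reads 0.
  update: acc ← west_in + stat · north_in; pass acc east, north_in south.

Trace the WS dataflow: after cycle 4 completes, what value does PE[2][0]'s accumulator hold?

WS on a 3×3 grid — tracing PE[2][0] and its feeders:
  step 0 · PE1,0: acc=0; fwd→0 fwd↓0
  step 0 · PE2,0: acc=0; fwd→0 fwd↓0
  step 1 · PE1,0: acc=66; fwd→6 fwd↓66
  step 1 · PE2,0: acc=0; fwd→0 fwd↓0
  step 2 · PE1,0: acc=64; fwd→9 fwd↓64
  step 2 · PE2,0: acc=98; fwd→8 fwd↓98
  step 3 · PE1,0: acc=69; fwd→5 fwd↓69
  step 3 · PE2,0: acc=72; fwd→2 fwd↓72
  step 4 · PE1,0: acc=0; fwd→0 fwd↓0
  step 4 · PE2,0: acc=89; fwd→5 fwd↓89

PE[2][0].acc = 89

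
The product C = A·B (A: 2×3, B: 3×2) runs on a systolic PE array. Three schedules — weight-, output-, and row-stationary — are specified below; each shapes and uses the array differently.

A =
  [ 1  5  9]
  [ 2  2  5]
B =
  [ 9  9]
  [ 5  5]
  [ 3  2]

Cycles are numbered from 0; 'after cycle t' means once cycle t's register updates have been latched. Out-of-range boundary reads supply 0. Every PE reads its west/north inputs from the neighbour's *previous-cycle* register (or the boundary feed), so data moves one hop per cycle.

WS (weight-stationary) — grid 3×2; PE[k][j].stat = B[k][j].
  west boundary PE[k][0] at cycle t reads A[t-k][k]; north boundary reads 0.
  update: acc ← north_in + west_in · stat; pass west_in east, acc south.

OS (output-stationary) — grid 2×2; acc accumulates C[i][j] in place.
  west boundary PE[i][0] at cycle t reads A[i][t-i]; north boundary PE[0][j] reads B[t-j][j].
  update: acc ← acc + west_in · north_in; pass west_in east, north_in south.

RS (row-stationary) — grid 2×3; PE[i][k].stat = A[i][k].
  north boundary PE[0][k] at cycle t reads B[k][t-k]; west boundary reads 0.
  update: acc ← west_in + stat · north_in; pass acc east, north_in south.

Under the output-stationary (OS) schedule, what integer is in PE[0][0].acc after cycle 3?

PE[0][0].acc = 61

OS on a 2×2 grid — tracing PE[0][0] and its feeders:
  cycle 0: PE[0][0] → acc 9, east 1, south 9
  cycle 1: PE[0][0] → acc 34, east 5, south 5
  cycle 2: PE[0][0] → acc 61, east 9, south 3
  cycle 3: PE[0][0] → acc 61, east 0, south 0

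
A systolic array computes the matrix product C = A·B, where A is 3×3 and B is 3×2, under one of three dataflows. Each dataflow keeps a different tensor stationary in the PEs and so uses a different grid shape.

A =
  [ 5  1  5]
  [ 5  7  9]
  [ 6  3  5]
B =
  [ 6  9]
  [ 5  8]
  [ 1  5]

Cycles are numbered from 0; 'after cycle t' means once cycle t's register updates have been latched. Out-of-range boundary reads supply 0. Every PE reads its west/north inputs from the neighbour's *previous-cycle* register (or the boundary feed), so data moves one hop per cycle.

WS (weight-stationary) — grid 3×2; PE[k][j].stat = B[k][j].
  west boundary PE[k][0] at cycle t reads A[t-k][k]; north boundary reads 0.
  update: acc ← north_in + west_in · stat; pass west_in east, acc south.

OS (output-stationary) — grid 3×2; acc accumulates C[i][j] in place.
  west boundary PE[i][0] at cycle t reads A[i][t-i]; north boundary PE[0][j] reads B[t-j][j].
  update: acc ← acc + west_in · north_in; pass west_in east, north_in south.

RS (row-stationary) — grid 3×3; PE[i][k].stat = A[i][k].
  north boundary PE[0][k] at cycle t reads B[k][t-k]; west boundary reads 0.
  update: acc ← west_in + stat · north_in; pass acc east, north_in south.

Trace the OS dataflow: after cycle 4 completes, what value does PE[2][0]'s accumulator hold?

PE[2][0].acc = 56

OS (3×2). Following PE[2][0] plus its west/north inputs:
  [0] (1,0) acc=0 (h:0 v:0)
  [0] (2,0) acc=0 (h:0 v:0)
  [1] (1,0) acc=30 (h:5 v:6)
  [1] (2,0) acc=0 (h:0 v:0)
  [2] (1,0) acc=65 (h:7 v:5)
  [2] (2,0) acc=36 (h:6 v:6)
  [3] (1,0) acc=74 (h:9 v:1)
  [3] (2,0) acc=51 (h:3 v:5)
  [4] (1,0) acc=74 (h:0 v:0)
  [4] (2,0) acc=56 (h:5 v:1)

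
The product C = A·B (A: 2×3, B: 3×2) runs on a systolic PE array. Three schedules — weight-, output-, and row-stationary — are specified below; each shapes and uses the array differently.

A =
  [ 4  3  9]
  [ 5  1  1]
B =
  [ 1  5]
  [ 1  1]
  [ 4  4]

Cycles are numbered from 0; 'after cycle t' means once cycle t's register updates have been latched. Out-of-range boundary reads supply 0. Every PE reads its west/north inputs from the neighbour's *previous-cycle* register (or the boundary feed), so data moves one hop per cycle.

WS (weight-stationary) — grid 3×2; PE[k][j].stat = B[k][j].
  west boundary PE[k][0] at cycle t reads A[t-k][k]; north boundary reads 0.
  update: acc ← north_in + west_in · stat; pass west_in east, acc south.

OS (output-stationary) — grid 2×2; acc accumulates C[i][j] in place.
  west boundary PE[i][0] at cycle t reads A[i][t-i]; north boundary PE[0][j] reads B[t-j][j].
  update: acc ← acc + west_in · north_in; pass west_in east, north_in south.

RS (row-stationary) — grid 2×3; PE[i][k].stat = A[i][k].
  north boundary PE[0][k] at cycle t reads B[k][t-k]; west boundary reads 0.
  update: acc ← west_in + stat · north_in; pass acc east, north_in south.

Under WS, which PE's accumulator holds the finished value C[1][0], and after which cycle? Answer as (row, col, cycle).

(row, col, cycle) = (2, 0, 3)

WS — PE[2][0] is where C[1][0] collects:
  @0  [2,0]  acc 0  |  →0  ↓0
  @1  [2,0]  acc 0  |  →0  ↓0
  @2  [2,0]  acc 43  |  →9  ↓43
  @3  [2,0]  acc 10  |  →1  ↓10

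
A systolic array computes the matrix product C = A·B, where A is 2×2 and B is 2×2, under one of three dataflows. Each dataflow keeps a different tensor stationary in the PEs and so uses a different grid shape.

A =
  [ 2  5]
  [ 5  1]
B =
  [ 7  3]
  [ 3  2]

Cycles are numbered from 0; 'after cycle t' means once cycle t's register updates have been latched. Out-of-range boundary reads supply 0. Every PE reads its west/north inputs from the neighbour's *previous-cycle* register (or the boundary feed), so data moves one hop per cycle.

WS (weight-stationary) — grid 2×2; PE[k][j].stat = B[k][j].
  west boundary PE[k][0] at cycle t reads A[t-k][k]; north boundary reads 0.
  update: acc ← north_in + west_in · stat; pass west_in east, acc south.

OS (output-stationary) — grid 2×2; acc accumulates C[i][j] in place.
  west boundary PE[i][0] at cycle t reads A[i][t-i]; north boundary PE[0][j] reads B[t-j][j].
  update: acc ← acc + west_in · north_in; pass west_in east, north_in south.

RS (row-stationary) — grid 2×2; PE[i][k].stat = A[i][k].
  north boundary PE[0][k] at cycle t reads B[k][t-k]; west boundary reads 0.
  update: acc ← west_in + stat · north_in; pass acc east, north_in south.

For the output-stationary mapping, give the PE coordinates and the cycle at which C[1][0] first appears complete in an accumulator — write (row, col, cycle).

(row, col, cycle) = (1, 0, 2)

OS: C[1][0] accumulates in PE[1][0]:
  c0 r1c0: 0 / 0 / 0
  c1 r1c0: 35 / 5 / 7
  c2 r1c0: 38 / 1 / 3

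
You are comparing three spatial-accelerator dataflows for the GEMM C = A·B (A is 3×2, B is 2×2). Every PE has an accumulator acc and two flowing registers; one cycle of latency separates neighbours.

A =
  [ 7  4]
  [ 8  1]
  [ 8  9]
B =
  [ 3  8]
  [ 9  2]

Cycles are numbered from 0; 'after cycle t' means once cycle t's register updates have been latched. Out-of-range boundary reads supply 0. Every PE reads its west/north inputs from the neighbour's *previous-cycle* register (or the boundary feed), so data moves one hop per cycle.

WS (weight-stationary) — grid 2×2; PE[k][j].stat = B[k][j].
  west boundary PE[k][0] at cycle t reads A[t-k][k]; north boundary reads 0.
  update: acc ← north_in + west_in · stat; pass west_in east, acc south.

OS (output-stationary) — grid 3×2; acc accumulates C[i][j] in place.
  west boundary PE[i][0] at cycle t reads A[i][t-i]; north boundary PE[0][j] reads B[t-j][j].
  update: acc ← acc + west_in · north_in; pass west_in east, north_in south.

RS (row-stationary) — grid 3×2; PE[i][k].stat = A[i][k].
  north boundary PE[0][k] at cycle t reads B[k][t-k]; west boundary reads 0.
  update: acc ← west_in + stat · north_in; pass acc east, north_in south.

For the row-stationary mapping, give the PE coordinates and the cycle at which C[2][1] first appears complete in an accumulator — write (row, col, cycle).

(row, col, cycle) = (2, 1, 4)

RS — PE[2][1] is where C[2][1] collects:
  step 0 · PE2,1: acc=0; fwd→0 fwd↓0
  step 1 · PE2,1: acc=0; fwd→0 fwd↓0
  step 2 · PE2,1: acc=0; fwd→0 fwd↓0
  step 3 · PE2,1: acc=105; fwd→105 fwd↓9
  step 4 · PE2,1: acc=82; fwd→82 fwd↓2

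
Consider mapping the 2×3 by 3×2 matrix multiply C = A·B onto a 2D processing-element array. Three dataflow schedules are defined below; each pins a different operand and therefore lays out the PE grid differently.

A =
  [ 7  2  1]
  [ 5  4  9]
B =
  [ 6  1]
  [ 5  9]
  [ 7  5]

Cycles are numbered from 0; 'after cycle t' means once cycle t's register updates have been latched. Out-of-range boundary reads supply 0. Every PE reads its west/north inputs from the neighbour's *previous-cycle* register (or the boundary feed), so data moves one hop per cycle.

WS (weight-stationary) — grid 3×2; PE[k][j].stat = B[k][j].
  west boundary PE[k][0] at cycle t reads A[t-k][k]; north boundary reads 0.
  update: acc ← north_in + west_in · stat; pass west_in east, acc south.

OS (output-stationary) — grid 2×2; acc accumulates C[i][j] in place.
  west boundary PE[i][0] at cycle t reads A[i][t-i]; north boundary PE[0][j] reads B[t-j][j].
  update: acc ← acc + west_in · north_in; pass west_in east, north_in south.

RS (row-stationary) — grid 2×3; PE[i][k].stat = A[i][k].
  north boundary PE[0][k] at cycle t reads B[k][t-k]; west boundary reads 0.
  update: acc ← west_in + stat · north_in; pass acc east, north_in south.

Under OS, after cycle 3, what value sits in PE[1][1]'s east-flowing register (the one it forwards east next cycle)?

OS (2×2). Following PE[1][1] plus its west/north inputs:
  c0 r0c1: 0 / 0 / 0
  c0 r1c0: 0 / 0 / 0
  c0 r1c1: 0 / 0 / 0
  c1 r0c1: 7 / 7 / 1
  c1 r1c0: 30 / 5 / 6
  c1 r1c1: 0 / 0 / 0
  c2 r0c1: 25 / 2 / 9
  c2 r1c0: 50 / 4 / 5
  c2 r1c1: 5 / 5 / 1
  c3 r0c1: 30 / 1 / 5
  c3 r1c0: 113 / 9 / 7
  c3 r1c1: 41 / 4 / 9

register = 4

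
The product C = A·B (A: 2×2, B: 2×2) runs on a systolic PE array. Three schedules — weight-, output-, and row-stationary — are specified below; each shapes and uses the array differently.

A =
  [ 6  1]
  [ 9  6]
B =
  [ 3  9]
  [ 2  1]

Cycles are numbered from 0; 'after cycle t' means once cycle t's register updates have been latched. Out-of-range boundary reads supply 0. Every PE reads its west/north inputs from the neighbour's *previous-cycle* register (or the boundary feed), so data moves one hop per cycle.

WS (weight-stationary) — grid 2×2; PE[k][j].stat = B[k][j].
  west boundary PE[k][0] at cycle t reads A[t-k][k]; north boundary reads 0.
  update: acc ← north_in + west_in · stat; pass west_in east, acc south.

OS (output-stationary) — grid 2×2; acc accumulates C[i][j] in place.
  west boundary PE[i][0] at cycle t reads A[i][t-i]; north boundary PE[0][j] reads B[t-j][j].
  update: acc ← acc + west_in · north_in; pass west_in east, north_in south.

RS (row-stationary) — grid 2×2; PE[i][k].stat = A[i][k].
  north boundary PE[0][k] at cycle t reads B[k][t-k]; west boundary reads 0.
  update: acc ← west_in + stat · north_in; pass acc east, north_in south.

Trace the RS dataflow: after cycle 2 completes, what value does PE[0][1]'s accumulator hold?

Tracing RS — 2×2 array, target PE[0][1]:
  @0  [0,0]  acc 18  |  →18  ↓3
  @0  [0,1]  acc 0  |  →0  ↓0
  @1  [0,0]  acc 54  |  →54  ↓9
  @1  [0,1]  acc 20  |  →20  ↓2
  @2  [0,0]  acc 0  |  →0  ↓0
  @2  [0,1]  acc 55  |  →55  ↓1

PE[0][1].acc = 55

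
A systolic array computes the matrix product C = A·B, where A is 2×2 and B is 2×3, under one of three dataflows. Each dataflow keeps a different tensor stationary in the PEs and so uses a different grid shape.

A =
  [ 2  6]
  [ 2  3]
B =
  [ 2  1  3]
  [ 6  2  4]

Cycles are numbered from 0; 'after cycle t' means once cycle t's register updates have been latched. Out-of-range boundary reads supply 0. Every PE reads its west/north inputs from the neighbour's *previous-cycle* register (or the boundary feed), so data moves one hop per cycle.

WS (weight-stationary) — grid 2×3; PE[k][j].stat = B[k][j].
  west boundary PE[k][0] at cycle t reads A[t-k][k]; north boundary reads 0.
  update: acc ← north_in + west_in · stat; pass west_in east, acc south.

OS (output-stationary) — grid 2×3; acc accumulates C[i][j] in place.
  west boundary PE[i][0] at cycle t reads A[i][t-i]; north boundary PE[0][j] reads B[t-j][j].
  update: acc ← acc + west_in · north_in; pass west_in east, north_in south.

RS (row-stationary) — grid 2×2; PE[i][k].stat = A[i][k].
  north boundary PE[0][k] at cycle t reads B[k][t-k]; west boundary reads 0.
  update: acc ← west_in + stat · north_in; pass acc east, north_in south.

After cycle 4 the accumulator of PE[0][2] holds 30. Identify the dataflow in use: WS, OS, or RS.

WS (2×3 grid), PE[0][2]:
  [0] (0,2) acc=0 (h:0 v:0)
  [1] (0,2) acc=0 (h:0 v:0)
  [2] (0,2) acc=6 (h:2 v:6)
  [3] (0,2) acc=6 (h:2 v:6)
  [4] (0,2) acc=0 (h:0 v:0)
OS (2×3 grid), PE[0][2]:
  [0] (0,2) acc=0 (h:0 v:0)
  [1] (0,2) acc=0 (h:0 v:0)
  [2] (0,2) acc=6 (h:2 v:3)
  [3] (0,2) acc=30 (h:6 v:4)
  [4] (0,2) acc=30 (h:0 v:0)
RS: PE[0][2] is outside its 2×2 grid.

dataflow = OS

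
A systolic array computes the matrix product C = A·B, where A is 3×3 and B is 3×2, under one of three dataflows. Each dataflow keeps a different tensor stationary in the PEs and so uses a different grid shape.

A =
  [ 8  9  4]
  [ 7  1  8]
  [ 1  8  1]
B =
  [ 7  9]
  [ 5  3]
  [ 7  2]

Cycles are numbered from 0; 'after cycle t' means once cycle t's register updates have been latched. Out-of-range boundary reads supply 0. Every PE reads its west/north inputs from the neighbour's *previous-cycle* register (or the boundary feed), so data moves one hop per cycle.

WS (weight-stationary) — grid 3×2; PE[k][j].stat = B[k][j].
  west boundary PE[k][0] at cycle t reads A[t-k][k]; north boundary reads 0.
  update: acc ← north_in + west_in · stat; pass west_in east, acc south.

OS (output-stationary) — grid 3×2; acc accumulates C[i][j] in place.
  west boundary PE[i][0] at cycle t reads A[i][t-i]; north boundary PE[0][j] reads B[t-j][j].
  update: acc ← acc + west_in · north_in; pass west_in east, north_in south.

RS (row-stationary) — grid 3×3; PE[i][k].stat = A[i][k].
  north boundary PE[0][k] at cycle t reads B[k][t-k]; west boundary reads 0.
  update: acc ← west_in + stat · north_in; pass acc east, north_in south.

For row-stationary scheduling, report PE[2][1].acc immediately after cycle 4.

PE[2][1].acc = 33

RS on a 3×3 grid — tracing PE[2][1] and its feeders:
  step 0 · PE1,1: acc=0; fwd→0 fwd↓0
  step 0 · PE2,0: acc=0; fwd→0 fwd↓0
  step 0 · PE2,1: acc=0; fwd→0 fwd↓0
  step 1 · PE1,1: acc=0; fwd→0 fwd↓0
  step 1 · PE2,0: acc=0; fwd→0 fwd↓0
  step 1 · PE2,1: acc=0; fwd→0 fwd↓0
  step 2 · PE1,1: acc=54; fwd→54 fwd↓5
  step 2 · PE2,0: acc=7; fwd→7 fwd↓7
  step 2 · PE2,1: acc=0; fwd→0 fwd↓0
  step 3 · PE1,1: acc=66; fwd→66 fwd↓3
  step 3 · PE2,0: acc=9; fwd→9 fwd↓9
  step 3 · PE2,1: acc=47; fwd→47 fwd↓5
  step 4 · PE1,1: acc=0; fwd→0 fwd↓0
  step 4 · PE2,0: acc=0; fwd→0 fwd↓0
  step 4 · PE2,1: acc=33; fwd→33 fwd↓3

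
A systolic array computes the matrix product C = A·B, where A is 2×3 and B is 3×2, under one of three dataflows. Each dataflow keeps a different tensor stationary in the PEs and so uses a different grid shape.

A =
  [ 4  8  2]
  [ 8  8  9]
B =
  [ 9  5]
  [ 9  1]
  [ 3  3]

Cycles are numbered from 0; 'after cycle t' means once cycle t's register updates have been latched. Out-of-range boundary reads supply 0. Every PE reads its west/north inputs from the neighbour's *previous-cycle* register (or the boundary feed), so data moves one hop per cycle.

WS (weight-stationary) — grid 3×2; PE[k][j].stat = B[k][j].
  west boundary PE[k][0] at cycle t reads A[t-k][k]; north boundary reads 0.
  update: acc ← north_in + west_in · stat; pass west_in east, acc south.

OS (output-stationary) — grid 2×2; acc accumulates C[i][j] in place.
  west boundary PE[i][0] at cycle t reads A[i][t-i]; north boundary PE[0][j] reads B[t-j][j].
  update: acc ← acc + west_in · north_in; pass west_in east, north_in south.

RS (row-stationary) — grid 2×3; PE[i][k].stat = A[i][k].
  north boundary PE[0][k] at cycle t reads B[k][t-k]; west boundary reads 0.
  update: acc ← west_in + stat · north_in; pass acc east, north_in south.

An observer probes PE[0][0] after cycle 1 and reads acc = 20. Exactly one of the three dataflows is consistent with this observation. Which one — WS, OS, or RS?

dataflow = RS

— WS: 3×2; PE[0][0] trace:
  c0 r0c0: 36 / 4 / 36
  c1 r0c0: 72 / 8 / 72
— OS: 2×2; PE[0][0] trace:
  c0 r0c0: 36 / 4 / 9
  c1 r0c0: 108 / 8 / 9
— RS: 2×3; PE[0][0] trace:
  c0 r0c0: 36 / 36 / 9
  c1 r0c0: 20 / 20 / 5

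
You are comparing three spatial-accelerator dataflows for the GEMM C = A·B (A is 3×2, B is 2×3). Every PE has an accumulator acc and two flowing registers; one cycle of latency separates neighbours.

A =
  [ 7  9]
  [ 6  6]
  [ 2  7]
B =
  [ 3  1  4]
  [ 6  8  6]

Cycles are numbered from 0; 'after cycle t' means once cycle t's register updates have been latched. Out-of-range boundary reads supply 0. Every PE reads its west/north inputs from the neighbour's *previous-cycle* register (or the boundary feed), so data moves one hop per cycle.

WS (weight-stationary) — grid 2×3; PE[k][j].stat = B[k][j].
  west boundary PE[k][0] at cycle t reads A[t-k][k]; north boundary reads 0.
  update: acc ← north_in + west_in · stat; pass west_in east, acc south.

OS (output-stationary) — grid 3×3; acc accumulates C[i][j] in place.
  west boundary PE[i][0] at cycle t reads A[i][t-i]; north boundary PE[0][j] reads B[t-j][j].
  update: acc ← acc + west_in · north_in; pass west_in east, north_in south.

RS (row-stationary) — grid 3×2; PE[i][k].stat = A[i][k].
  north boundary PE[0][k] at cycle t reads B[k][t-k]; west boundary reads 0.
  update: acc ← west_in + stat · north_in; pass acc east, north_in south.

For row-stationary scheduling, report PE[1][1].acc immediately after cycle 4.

PE[1][1].acc = 60

Tracing RS — 3×2 array, target PE[1][1]:
  after 0 — PE[0][1] acc=0, pass-E 0, pass-S 0
  after 0 — PE[1][0] acc=0, pass-E 0, pass-S 0
  after 0 — PE[1][1] acc=0, pass-E 0, pass-S 0
  after 1 — PE[0][1] acc=75, pass-E 75, pass-S 6
  after 1 — PE[1][0] acc=18, pass-E 18, pass-S 3
  after 1 — PE[1][1] acc=0, pass-E 0, pass-S 0
  after 2 — PE[0][1] acc=79, pass-E 79, pass-S 8
  after 2 — PE[1][0] acc=6, pass-E 6, pass-S 1
  after 2 — PE[1][1] acc=54, pass-E 54, pass-S 6
  after 3 — PE[0][1] acc=82, pass-E 82, pass-S 6
  after 3 — PE[1][0] acc=24, pass-E 24, pass-S 4
  after 3 — PE[1][1] acc=54, pass-E 54, pass-S 8
  after 4 — PE[0][1] acc=0, pass-E 0, pass-S 0
  after 4 — PE[1][0] acc=0, pass-E 0, pass-S 0
  after 4 — PE[1][1] acc=60, pass-E 60, pass-S 6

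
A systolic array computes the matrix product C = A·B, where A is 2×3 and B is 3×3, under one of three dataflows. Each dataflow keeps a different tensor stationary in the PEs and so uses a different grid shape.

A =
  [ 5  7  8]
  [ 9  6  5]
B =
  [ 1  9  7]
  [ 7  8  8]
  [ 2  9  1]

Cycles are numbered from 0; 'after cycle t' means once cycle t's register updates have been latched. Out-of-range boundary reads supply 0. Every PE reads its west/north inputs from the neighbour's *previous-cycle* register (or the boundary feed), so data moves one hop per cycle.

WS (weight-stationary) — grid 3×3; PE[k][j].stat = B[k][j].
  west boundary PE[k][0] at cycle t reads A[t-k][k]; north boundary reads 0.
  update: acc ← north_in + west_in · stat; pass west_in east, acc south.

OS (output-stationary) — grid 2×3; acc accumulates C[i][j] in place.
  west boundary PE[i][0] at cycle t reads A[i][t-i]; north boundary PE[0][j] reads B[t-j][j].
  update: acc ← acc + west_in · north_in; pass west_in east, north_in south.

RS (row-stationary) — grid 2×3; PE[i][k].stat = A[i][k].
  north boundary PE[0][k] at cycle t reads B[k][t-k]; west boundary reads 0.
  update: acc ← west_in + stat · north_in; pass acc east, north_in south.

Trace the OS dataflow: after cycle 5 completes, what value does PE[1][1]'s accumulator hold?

Tracing OS — 2×3 array, target PE[1][1]:
  t=0 PE[0][1]: acc=0 h=0 v=0
  t=0 PE[1][0]: acc=0 h=0 v=0
  t=0 PE[1][1]: acc=0 h=0 v=0
  t=1 PE[0][1]: acc=45 h=5 v=9
  t=1 PE[1][0]: acc=9 h=9 v=1
  t=1 PE[1][1]: acc=0 h=0 v=0
  t=2 PE[0][1]: acc=101 h=7 v=8
  t=2 PE[1][0]: acc=51 h=6 v=7
  t=2 PE[1][1]: acc=81 h=9 v=9
  t=3 PE[0][1]: acc=173 h=8 v=9
  t=3 PE[1][0]: acc=61 h=5 v=2
  t=3 PE[1][1]: acc=129 h=6 v=8
  t=4 PE[0][1]: acc=173 h=0 v=0
  t=4 PE[1][0]: acc=61 h=0 v=0
  t=4 PE[1][1]: acc=174 h=5 v=9
  t=5 PE[0][1]: acc=173 h=0 v=0
  t=5 PE[1][0]: acc=61 h=0 v=0
  t=5 PE[1][1]: acc=174 h=0 v=0

PE[1][1].acc = 174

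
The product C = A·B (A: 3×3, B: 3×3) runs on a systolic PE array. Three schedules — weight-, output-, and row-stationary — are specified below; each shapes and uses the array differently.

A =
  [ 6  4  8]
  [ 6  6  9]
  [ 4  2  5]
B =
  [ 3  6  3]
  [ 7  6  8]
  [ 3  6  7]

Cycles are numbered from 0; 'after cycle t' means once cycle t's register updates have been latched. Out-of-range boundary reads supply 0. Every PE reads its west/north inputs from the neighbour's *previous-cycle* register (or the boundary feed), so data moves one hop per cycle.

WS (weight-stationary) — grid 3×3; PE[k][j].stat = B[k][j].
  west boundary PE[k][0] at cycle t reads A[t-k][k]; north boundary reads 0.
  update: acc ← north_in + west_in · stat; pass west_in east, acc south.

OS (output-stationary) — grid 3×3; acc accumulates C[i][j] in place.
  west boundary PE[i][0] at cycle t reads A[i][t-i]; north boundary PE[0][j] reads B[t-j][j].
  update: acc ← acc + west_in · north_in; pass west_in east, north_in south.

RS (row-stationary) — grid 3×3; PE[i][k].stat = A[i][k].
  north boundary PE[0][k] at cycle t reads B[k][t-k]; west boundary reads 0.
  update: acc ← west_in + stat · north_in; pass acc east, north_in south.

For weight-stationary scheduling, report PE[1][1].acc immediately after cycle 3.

PE[1][1].acc = 72

WS on a 3×3 grid — tracing PE[1][1] and its feeders:
  cycle 0: PE[0][1] → acc 0, east 0, south 0
  cycle 0: PE[1][0] → acc 0, east 0, south 0
  cycle 0: PE[1][1] → acc 0, east 0, south 0
  cycle 1: PE[0][1] → acc 36, east 6, south 36
  cycle 1: PE[1][0] → acc 46, east 4, south 46
  cycle 1: PE[1][1] → acc 0, east 0, south 0
  cycle 2: PE[0][1] → acc 36, east 6, south 36
  cycle 2: PE[1][0] → acc 60, east 6, south 60
  cycle 2: PE[1][1] → acc 60, east 4, south 60
  cycle 3: PE[0][1] → acc 24, east 4, south 24
  cycle 3: PE[1][0] → acc 26, east 2, south 26
  cycle 3: PE[1][1] → acc 72, east 6, south 72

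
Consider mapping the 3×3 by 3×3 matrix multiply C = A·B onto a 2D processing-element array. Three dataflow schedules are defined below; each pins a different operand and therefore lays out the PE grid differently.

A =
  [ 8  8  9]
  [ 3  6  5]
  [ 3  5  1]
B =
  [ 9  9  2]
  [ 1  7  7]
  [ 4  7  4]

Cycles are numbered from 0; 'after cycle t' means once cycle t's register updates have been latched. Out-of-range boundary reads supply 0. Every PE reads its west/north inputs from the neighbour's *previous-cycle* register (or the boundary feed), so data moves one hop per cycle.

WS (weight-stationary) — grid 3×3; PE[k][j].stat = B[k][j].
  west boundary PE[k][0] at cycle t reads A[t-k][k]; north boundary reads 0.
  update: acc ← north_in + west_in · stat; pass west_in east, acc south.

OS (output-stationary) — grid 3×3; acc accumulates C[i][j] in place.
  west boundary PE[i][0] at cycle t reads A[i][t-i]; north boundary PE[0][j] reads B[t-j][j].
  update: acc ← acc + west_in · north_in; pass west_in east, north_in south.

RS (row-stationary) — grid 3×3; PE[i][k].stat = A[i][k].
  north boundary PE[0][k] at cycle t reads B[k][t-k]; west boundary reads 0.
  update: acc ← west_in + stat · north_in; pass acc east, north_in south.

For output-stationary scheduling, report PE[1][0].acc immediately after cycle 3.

PE[1][0].acc = 53

OS on a 3×3 grid — tracing PE[1][0] and its feeders:
  t=0 PE[0][0]: acc=72 h=8 v=9
  t=0 PE[1][0]: acc=0 h=0 v=0
  t=1 PE[0][0]: acc=80 h=8 v=1
  t=1 PE[1][0]: acc=27 h=3 v=9
  t=2 PE[0][0]: acc=116 h=9 v=4
  t=2 PE[1][0]: acc=33 h=6 v=1
  t=3 PE[0][0]: acc=116 h=0 v=0
  t=3 PE[1][0]: acc=53 h=5 v=4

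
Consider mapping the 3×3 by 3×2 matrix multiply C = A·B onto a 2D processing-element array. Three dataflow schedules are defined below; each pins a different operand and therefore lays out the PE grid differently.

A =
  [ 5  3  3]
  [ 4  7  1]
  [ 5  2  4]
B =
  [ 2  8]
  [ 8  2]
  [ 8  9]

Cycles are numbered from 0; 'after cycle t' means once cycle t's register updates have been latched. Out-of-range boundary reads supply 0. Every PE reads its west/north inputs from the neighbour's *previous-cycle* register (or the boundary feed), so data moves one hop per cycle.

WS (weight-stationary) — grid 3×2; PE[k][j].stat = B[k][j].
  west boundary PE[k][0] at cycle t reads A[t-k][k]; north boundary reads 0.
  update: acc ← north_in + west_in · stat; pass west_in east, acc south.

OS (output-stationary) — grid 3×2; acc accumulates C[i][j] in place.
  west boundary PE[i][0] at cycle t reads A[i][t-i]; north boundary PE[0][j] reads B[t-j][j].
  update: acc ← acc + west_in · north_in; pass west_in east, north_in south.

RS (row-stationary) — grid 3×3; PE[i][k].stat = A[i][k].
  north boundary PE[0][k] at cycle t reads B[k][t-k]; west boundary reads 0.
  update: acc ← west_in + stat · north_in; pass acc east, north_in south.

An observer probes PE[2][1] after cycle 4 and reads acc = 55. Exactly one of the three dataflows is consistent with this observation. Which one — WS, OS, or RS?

dataflow = WS

Under WS (3×2), PE[2][1]:
  c0 r2c1: 0 / 0 / 0
  c1 r2c1: 0 / 0 / 0
  c2 r2c1: 0 / 0 / 0
  c3 r2c1: 73 / 3 / 73
  c4 r2c1: 55 / 1 / 55
Under OS (3×2), PE[2][1]:
  c0 r2c1: 0 / 0 / 0
  c1 r2c1: 0 / 0 / 0
  c2 r2c1: 0 / 0 / 0
  c3 r2c1: 40 / 5 / 8
  c4 r2c1: 44 / 2 / 2
Under RS (3×3), PE[2][1]:
  c0 r2c1: 0 / 0 / 0
  c1 r2c1: 0 / 0 / 0
  c2 r2c1: 0 / 0 / 0
  c3 r2c1: 26 / 26 / 8
  c4 r2c1: 44 / 44 / 2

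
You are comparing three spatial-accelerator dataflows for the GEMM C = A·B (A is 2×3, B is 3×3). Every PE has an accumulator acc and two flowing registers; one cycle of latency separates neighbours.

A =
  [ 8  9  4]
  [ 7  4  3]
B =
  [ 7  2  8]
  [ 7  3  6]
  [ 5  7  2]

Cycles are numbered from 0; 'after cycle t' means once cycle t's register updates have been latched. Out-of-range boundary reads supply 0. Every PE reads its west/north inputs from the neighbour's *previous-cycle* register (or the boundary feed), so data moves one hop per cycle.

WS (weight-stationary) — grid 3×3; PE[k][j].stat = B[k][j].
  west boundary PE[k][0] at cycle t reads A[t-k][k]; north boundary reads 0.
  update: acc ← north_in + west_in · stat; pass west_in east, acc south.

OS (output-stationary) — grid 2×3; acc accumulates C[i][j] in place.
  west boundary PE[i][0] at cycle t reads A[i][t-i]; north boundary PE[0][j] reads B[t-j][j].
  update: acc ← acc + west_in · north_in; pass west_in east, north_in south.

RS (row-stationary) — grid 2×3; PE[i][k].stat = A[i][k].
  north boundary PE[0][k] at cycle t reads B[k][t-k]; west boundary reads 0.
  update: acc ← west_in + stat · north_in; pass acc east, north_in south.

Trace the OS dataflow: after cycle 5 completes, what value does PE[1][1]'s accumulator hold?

OS on a 2×3 grid — tracing PE[1][1] and its feeders:
  cycle 0: PE[0][1] → acc 0, east 0, south 0
  cycle 0: PE[1][0] → acc 0, east 0, south 0
  cycle 0: PE[1][1] → acc 0, east 0, south 0
  cycle 1: PE[0][1] → acc 16, east 8, south 2
  cycle 1: PE[1][0] → acc 49, east 7, south 7
  cycle 1: PE[1][1] → acc 0, east 0, south 0
  cycle 2: PE[0][1] → acc 43, east 9, south 3
  cycle 2: PE[1][0] → acc 77, east 4, south 7
  cycle 2: PE[1][1] → acc 14, east 7, south 2
  cycle 3: PE[0][1] → acc 71, east 4, south 7
  cycle 3: PE[1][0] → acc 92, east 3, south 5
  cycle 3: PE[1][1] → acc 26, east 4, south 3
  cycle 4: PE[0][1] → acc 71, east 0, south 0
  cycle 4: PE[1][0] → acc 92, east 0, south 0
  cycle 4: PE[1][1] → acc 47, east 3, south 7
  cycle 5: PE[0][1] → acc 71, east 0, south 0
  cycle 5: PE[1][0] → acc 92, east 0, south 0
  cycle 5: PE[1][1] → acc 47, east 0, south 0

PE[1][1].acc = 47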